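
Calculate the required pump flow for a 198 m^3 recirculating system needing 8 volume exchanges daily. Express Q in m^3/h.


Daily recirculation volume = 198 m^3 * 8 = 1584 m^3/day
Flow rate Q = daily volume / 24 h = 1584 / 24 = 66 m^3/h

66 m^3/h


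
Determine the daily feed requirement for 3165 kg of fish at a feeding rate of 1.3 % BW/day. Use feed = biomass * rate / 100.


Feeding rate fraction = 1.3% / 100 = 0.013
Daily feed = 3165 kg * 0.013 = 41.145 kg/day

41.145 kg/day


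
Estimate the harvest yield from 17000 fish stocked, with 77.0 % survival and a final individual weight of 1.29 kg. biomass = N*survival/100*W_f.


Survivors = 17000 * 77.0/100 = 13090 fish
Harvest biomass = survivors * W_f = 13090 * 1.29 = 16886.1 kg

16886.1 kg


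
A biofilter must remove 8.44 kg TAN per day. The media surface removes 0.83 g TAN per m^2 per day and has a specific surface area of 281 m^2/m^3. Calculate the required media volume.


A = 8.44*1000 / 0.83 = 10168.675 m^2
V = 10168.675 / 281 = 36.1875

36.1875 m^3


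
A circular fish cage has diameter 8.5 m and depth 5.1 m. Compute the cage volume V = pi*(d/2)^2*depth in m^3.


r = d/2 = 8.5/2 = 4.25 m
Base area = pi*r^2 = pi*4.25^2 = 56.745017 m^2
Volume = 56.745017 * 5.1 = 289.4 m^3

289.4 m^3


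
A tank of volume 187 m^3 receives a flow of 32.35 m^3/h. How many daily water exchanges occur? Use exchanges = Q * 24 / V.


Daily flow volume = 32.35 m^3/h * 24 h = 776.4 m^3/day
Exchanges = daily flow / tank volume = 776.4 / 187 = 4.15187 exchanges/day

4.15187 exchanges/day


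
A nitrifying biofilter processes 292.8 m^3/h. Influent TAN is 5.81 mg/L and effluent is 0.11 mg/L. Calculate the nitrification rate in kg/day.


Concentration drop: TAN_in - TAN_out = 5.81 - 0.11 = 5.7 mg/L
Hourly TAN removed = Q * dTAN = 292.8 m^3/h * 5.7 mg/L = 1668.96 g/h  (m^3/h * mg/L = g/h)
Daily TAN removed = 1668.96 * 24 = 40055.04 g/day
Convert to kg/day: 40055.04 / 1000 = 40.05504 kg/day

40.05504 kg/day


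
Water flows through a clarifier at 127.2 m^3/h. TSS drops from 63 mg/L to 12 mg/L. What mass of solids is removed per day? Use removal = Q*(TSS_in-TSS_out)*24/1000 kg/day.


Concentration drop: TSS_in - TSS_out = 63 - 12 = 51 mg/L
Hourly solids removed = Q * dTSS = 127.2 m^3/h * 51 mg/L = 6487.2 g/h  (m^3/h * mg/L = g/h)
Daily solids removed = 6487.2 * 24 = 155692.8 g/day
Convert g to kg: 155692.8 / 1000 = 155.6928 kg/day

155.6928 kg/day


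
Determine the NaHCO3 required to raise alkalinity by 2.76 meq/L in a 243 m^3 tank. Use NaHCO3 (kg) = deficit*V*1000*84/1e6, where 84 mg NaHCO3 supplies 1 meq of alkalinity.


Tank volume in L = 243 m^3 * 1000 = 243000 L
Total meq required = 2.76 meq/L * 243000 L = 670680 meq
NaHCO3 mass = 670680 meq * 84 mg/meq / 1e6 = 56.3371 kg

56.3371 kg


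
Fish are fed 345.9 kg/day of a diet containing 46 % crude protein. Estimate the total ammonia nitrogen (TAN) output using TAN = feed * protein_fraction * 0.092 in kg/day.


Protein in feed = 345.9 * 46/100 = 159.114 kg/day
TAN = protein * 0.092 = 159.114 * 0.092 = 14.638488 kg/day

14.638488 kg/day


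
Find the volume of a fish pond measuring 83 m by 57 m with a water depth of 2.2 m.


Base area = L * W = 83 * 57 = 4731 m^2
Volume = area * depth = 4731 * 2.2 = 10408.2 m^3

10408.2 m^3


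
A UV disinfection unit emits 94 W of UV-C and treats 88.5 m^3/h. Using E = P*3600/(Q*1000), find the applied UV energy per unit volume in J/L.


Energy delivered per hour = 94 W * 3600 s = 338400 J/h
Volume treated per hour = 88.5 m^3/h * 1000 = 88500 L/h
dose = 338400 / 88500 = 3.82373 J/L

3.82373 J/L


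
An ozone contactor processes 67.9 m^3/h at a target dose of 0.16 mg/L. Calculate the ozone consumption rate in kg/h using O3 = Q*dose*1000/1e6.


O3 demand (mg/h) = Q * dose * 1000 = 67.9 * 0.16 * 1000 = 10864 mg/h
Convert mg to kg: 10864 / 1e6 = 0.010864 kg/h

0.010864 kg/h


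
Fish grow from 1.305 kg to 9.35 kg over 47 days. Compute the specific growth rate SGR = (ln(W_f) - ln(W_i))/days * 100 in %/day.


ln(W_f) = ln(9.35) = 2.2353763
ln(W_i) = ln(1.305) = 0.26620304
ln(W_f) - ln(W_i) = 2.2353763 - 0.26620304 = 1.9691733
SGR = 1.9691733 / 47 * 100 = 4.18973 %/day

4.18973 %/day


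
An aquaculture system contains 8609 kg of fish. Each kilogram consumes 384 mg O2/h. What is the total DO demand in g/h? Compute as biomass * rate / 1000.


Total O2 consumption (mg/h) = 8609 kg * 384 mg/(kg*h) = 3305856 mg/h
Convert to g/h: 3305856 / 1000 = 3305.856 g/h

3305.856 g/h


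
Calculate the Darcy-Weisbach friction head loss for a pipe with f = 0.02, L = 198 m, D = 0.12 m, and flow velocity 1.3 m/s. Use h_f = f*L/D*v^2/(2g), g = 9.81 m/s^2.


v^2 = 1.3^2 = 1.69 m^2/s^2
L/D = 198/0.12 = 1650
h_f = f*(L/D)*v^2/(2g) = 0.02 * 1650 * 1.69 / 19.62 = 2.84251 m

2.84251 m


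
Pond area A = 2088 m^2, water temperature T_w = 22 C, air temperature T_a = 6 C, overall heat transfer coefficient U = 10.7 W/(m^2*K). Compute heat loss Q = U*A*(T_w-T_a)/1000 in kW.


Temperature difference dT = 22 - 6 = 16 K
Heat loss (W) = U * A * dT = 10.7 * 2088 * 16 = 357465.6 W
Convert to kW: 357465.6 / 1000 = 357.4656 kW

357.4656 kW


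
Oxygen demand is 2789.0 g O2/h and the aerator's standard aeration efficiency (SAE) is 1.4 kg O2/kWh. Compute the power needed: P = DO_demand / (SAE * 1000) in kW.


SAE in g O2/kWh = 1.4 * 1000 = 1400 g/kWh
P = DO_demand / SAE_g = 2789.0 / 1400 = 1.99214 kW

1.99214 kW


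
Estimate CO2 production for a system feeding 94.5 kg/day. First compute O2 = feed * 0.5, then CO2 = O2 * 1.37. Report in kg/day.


O2 = 94.5 * 0.5 = 47.25
CO2 = 47.25 * 1.37 = 64.7325

64.7325 kg/day


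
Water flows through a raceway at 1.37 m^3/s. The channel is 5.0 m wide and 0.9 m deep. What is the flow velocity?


Cross-sectional area = W * d = 5.0 * 0.9 = 4.5 m^2
Velocity = Q / A = 1.37 / 4.5 = 0.304444 m/s

0.304444 m/s


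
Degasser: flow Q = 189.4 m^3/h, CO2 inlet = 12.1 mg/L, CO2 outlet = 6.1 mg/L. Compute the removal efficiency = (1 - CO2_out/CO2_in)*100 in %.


CO2_out / CO2_in = 6.1 / 12.1 = 0.50413223
Fraction remaining = 0.50413223
efficiency = (1 - 0.50413223) * 100 = 49.5868 %

49.5868 %


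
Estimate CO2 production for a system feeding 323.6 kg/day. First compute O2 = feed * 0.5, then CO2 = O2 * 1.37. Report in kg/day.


O2 = 323.6 * 0.5 = 161.8
CO2 = 161.8 * 1.37 = 221.666

221.666 kg/day


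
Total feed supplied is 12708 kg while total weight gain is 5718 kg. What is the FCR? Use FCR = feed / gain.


FCR = feed consumed / weight gained
FCR = 12708 kg / 5718 kg = 2.22246

2.22246


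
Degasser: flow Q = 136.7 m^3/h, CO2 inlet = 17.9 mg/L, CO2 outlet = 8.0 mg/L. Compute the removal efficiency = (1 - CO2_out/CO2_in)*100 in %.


CO2_out / CO2_in = 8.0 / 17.9 = 0.44692737
Fraction remaining = 0.44692737
efficiency = (1 - 0.44692737) * 100 = 55.3073 %

55.3073 %


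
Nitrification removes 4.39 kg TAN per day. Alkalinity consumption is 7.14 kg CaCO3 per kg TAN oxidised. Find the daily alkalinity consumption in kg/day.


Alkalinity factor: 7.14 kg CaCO3 consumed per kg TAN nitrified
alk = 4.39 kg TAN * 7.14 = 31.3446 kg CaCO3/day

31.3446 kg CaCO3/day


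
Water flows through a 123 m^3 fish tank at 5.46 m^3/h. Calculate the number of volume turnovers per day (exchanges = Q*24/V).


Daily flow volume = 5.46 m^3/h * 24 h = 131.04 m^3/day
Exchanges = daily flow / tank volume = 131.04 / 123 = 1.06537 exchanges/day

1.06537 exchanges/day


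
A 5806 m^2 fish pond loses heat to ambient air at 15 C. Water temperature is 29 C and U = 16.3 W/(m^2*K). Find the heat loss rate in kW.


Temperature difference dT = 29 - 15 = 14 K
Heat loss (W) = U * A * dT = 16.3 * 5806 * 14 = 1324929.2 W
Convert to kW: 1324929.2 / 1000 = 1324.9292 kW

1324.9292 kW


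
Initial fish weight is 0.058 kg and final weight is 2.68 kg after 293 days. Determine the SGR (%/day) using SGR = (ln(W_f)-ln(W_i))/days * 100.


ln(W_f) = ln(2.68) = 0.98581679
ln(W_i) = ln(0.058) = -2.8473123
ln(W_f) - ln(W_i) = 0.98581679 - -2.8473123 = 3.8331291
SGR = 3.8331291 / 293 * 100 = 1.30824 %/day

1.30824 %/day


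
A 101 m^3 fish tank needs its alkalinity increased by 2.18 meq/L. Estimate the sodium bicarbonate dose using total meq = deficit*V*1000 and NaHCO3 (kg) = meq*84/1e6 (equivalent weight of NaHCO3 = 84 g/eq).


Tank volume in L = 101 m^3 * 1000 = 101000 L
Total meq required = 2.18 meq/L * 101000 L = 220180 meq
NaHCO3 mass = 220180 meq * 84 mg/meq / 1e6 = 18.4951 kg

18.4951 kg


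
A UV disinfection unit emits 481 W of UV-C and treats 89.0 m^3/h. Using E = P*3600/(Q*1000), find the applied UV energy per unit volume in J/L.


Energy delivered per hour = 481 W * 3600 s = 1731600 J/h
Volume treated per hour = 89.0 m^3/h * 1000 = 89000 L/h
dose = 1731600 / 89000 = 19.4562 J/L

19.4562 J/L


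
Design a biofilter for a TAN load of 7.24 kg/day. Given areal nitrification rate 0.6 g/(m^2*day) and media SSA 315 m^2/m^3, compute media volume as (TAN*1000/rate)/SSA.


A = 7.24*1000 / 0.6 = 12066.667 m^2
V = 12066.667 / 315 = 38.3069

38.3069 m^3


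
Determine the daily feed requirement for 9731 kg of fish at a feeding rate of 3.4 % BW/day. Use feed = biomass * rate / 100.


Feeding rate fraction = 3.4% / 100 = 0.034
Daily feed = 9731 kg * 0.034 = 330.854 kg/day

330.854 kg/day


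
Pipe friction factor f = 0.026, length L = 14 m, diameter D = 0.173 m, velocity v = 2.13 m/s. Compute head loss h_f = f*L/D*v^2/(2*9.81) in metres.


v^2 = 2.13^2 = 4.5369 m^2/s^2
L/D = 14/0.173 = 80.924855
h_f = f*(L/D)*v^2/(2g) = 0.026 * 80.924855 * 4.5369 / 19.62 = 0.486537 m

0.486537 m


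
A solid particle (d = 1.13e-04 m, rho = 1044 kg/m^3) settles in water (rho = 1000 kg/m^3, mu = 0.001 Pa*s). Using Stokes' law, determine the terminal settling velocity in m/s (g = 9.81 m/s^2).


Density difference: rho_p - rho_f = 1044 - 1000 = 44 kg/m^3
d^2 = (1.13e-04)^2 = 1.2769e-08 m^2
Numerator = (rho_p - rho_f) * g * d^2 = 44 * 9.81 * 1.2769e-08 = 5.5116112e-06
Denominator = 18 * mu = 18 * 0.001 = 0.018
v_s = 5.5116112e-06 / 0.018 = 3.06201e-04 m/s
Check: Re = rho_f * v_s * d / mu = 1000 * 3.06201e-04 * 1.13e-04 / 0.001 = 0.0346 < 1, so Stokes' law applies.

3.06201e-04 m/s


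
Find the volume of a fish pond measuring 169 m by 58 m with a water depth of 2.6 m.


Base area = L * W = 169 * 58 = 9802 m^2
Volume = area * depth = 9802 * 2.6 = 25485.2 m^3

25485.2 m^3


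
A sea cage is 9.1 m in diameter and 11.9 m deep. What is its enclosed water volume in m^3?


r = d/2 = 9.1/2 = 4.55 m
Base area = pi*r^2 = pi*4.55^2 = 65.038822 m^2
Volume = 65.038822 * 11.9 = 773.962 m^3

773.962 m^3


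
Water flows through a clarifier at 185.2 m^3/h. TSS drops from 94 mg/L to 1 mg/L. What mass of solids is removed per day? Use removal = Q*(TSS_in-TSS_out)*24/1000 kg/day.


Concentration drop: TSS_in - TSS_out = 94 - 1 = 93 mg/L
Hourly solids removed = Q * dTSS = 185.2 m^3/h * 93 mg/L = 17223.6 g/h  (m^3/h * mg/L = g/h)
Daily solids removed = 17223.6 * 24 = 413366.4 g/day
Convert g to kg: 413366.4 / 1000 = 413.3664 kg/day

413.3664 kg/day


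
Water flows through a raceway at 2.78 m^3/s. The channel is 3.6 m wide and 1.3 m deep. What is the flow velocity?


Cross-sectional area = W * d = 3.6 * 1.3 = 4.68 m^2
Velocity = Q / A = 2.78 / 4.68 = 0.594017 m/s

0.594017 m/s


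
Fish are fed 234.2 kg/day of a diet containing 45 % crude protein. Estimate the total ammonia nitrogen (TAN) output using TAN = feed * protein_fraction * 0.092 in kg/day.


Protein in feed = 234.2 * 45/100 = 105.39 kg/day
TAN = protein * 0.092 = 105.39 * 0.092 = 9.69588 kg/day

9.69588 kg/day


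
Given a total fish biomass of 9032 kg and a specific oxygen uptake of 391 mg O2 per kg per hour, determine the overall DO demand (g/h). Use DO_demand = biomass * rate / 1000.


Total O2 consumption (mg/h) = 9032 kg * 391 mg/(kg*h) = 3531512 mg/h
Convert to g/h: 3531512 / 1000 = 3531.512 g/h

3531.512 g/h


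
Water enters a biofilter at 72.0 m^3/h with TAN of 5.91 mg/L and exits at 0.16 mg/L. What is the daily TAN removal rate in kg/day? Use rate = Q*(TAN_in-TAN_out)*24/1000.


Concentration drop: TAN_in - TAN_out = 5.91 - 0.16 = 5.75 mg/L
Hourly TAN removed = Q * dTAN = 72.0 m^3/h * 5.75 mg/L = 414 g/h  (m^3/h * mg/L = g/h)
Daily TAN removed = 414 * 24 = 9936 g/day
Convert to kg/day: 9936 / 1000 = 9.936 kg/day

9.936 kg/day


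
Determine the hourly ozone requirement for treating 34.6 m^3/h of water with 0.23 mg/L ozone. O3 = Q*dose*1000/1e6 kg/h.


O3 demand (mg/h) = Q * dose * 1000 = 34.6 * 0.23 * 1000 = 7958 mg/h
Convert mg to kg: 7958 / 1e6 = 0.007958 kg/h

0.007958 kg/h


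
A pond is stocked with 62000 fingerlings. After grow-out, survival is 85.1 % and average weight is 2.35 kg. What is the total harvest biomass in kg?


Survivors = 62000 * 85.1/100 = 52762 fish
Harvest biomass = survivors * W_f = 52762 * 2.35 = 123990.7 kg

123990.7 kg


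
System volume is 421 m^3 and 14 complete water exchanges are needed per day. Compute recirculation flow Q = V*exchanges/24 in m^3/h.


Daily recirculation volume = 421 m^3 * 14 = 5894 m^3/day
Flow rate Q = daily volume / 24 h = 5894 / 24 = 245.583 m^3/h

245.583 m^3/h


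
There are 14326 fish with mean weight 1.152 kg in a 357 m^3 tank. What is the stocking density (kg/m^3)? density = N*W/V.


Total biomass = 14326 fish * 1.152 kg = 16503.552 kg
Density = total biomass / volume = 16503.552 / 357 = 46.2284 kg/m^3

46.2284 kg/m^3


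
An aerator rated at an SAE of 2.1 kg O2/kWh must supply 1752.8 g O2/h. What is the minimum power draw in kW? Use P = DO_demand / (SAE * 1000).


SAE in g O2/kWh = 2.1 * 1000 = 2100 g/kWh
P = DO_demand / SAE_g = 1752.8 / 2100 = 0.834667 kW

0.834667 kW


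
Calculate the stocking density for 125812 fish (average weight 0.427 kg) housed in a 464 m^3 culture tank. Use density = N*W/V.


Total biomass = 125812 fish * 0.427 kg = 53721.724 kg
Density = total biomass / volume = 53721.724 / 464 = 115.78 kg/m^3

115.78 kg/m^3


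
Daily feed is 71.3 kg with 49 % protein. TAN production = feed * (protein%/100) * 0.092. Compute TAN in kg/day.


Protein in feed = 71.3 * 49/100 = 34.937 kg/day
TAN = protein * 0.092 = 34.937 * 0.092 = 3.214204 kg/day

3.214204 kg/day


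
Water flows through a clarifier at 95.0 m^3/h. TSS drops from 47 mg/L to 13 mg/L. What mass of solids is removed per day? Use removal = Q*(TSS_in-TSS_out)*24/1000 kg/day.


Concentration drop: TSS_in - TSS_out = 47 - 13 = 34 mg/L
Hourly solids removed = Q * dTSS = 95.0 m^3/h * 34 mg/L = 3230 g/h  (m^3/h * mg/L = g/h)
Daily solids removed = 3230 * 24 = 77520 g/day
Convert g to kg: 77520 / 1000 = 77.52 kg/day

77.52 kg/day


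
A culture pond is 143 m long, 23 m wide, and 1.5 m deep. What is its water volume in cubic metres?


Base area = L * W = 143 * 23 = 3289 m^2
Volume = area * depth = 3289 * 1.5 = 4933.5 m^3

4933.5 m^3


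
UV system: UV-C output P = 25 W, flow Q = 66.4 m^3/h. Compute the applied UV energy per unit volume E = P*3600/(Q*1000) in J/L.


Energy delivered per hour = 25 W * 3600 s = 90000 J/h
Volume treated per hour = 66.4 m^3/h * 1000 = 66400 L/h
dose = 90000 / 66400 = 1.35542 J/L

1.35542 J/L


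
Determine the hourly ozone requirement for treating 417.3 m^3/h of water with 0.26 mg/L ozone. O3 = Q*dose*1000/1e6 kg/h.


O3 demand (mg/h) = Q * dose * 1000 = 417.3 * 0.26 * 1000 = 108498 mg/h
Convert mg to kg: 108498 / 1e6 = 0.108498 kg/h

0.108498 kg/h


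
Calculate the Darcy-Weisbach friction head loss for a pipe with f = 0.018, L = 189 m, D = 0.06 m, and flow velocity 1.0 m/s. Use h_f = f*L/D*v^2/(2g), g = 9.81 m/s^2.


v^2 = 1.0^2 = 1 m^2/s^2
L/D = 189/0.06 = 3150
h_f = f*(L/D)*v^2/(2g) = 0.018 * 3150 * 1 / 19.62 = 2.88991 m

2.88991 m


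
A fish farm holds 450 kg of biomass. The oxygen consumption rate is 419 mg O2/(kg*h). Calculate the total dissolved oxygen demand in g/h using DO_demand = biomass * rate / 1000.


Total O2 consumption (mg/h) = 450 kg * 419 mg/(kg*h) = 188550 mg/h
Convert to g/h: 188550 / 1000 = 188.55 g/h

188.55 g/h


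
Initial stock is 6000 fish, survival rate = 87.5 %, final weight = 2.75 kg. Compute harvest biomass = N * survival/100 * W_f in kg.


Survivors = 6000 * 87.5/100 = 5250 fish
Harvest biomass = survivors * W_f = 5250 * 2.75 = 14437.5 kg

14437.5 kg


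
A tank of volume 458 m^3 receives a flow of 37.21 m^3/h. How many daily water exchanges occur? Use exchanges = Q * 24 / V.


Daily flow volume = 37.21 m^3/h * 24 h = 893.04 m^3/day
Exchanges = daily flow / tank volume = 893.04 / 458 = 1.94987 exchanges/day

1.94987 exchanges/day


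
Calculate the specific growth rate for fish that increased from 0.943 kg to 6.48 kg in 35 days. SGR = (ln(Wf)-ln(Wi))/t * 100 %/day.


ln(W_f) = ln(6.48) = 1.8687205
ln(W_i) = ln(0.943) = -0.058688996
ln(W_f) - ln(W_i) = 1.8687205 - -0.058688996 = 1.9274095
SGR = 1.9274095 / 35 * 100 = 5.50688 %/day

5.50688 %/day


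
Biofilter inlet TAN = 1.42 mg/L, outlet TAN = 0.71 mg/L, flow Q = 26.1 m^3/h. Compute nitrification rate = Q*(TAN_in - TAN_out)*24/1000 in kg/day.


Concentration drop: TAN_in - TAN_out = 1.42 - 0.71 = 0.71 mg/L
Hourly TAN removed = Q * dTAN = 26.1 m^3/h * 0.71 mg/L = 18.531 g/h  (m^3/h * mg/L = g/h)
Daily TAN removed = 18.531 * 24 = 444.744 g/day
Convert to kg/day: 444.744 / 1000 = 0.444744 kg/day

0.444744 kg/day


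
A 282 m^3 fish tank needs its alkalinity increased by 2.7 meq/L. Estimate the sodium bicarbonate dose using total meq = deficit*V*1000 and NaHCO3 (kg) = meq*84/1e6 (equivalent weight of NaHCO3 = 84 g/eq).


Tank volume in L = 282 m^3 * 1000 = 282000 L
Total meq required = 2.7 meq/L * 282000 L = 761400 meq
NaHCO3 mass = 761400 meq * 84 mg/meq / 1e6 = 63.9576 kg

63.9576 kg


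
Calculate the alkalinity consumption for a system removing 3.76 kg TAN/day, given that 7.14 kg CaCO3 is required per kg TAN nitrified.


Alkalinity factor: 7.14 kg CaCO3 consumed per kg TAN nitrified
alk = 3.76 kg TAN * 7.14 = 26.8464 kg CaCO3/day

26.8464 kg CaCO3/day


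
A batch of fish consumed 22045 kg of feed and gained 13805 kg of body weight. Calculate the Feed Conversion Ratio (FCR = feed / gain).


FCR = feed consumed / weight gained
FCR = 22045 kg / 13805 kg = 1.59689

1.59689


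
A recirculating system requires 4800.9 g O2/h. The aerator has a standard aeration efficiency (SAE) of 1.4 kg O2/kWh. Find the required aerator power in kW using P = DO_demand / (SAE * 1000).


SAE in g O2/kWh = 1.4 * 1000 = 1400 g/kWh
P = DO_demand / SAE_g = 4800.9 / 1400 = 3.42921 kW

3.42921 kW


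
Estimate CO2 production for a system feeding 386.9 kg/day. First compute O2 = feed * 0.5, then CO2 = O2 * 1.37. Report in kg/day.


O2 = 386.9 * 0.5 = 193.45
CO2 = 193.45 * 1.37 = 265.0265

265.0265 kg/day


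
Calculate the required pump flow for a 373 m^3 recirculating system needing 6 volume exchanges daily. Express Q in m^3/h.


Daily recirculation volume = 373 m^3 * 6 = 2238 m^3/day
Flow rate Q = daily volume / 24 h = 2238 / 24 = 93.25 m^3/h

93.25 m^3/h


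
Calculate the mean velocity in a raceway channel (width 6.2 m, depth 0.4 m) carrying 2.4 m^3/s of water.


Cross-sectional area = W * d = 6.2 * 0.4 = 2.48 m^2
Velocity = Q / A = 2.4 / 2.48 = 0.967742 m/s

0.967742 m/s


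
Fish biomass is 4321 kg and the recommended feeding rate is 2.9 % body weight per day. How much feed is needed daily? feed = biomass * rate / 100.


Feeding rate fraction = 2.9% / 100 = 0.029
Daily feed = 4321 kg * 0.029 = 125.309 kg/day

125.309 kg/day


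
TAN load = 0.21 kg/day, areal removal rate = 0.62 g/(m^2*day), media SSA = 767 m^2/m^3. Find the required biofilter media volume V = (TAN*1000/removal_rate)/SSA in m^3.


A = 0.21*1000 / 0.62 = 338.70968 m^2
V = 338.70968 / 767 = 0.441603

0.441603 m^3


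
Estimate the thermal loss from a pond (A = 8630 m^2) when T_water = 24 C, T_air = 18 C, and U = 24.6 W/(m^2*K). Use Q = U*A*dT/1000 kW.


Temperature difference dT = 24 - 18 = 6 K
Heat loss (W) = U * A * dT = 24.6 * 8630 * 6 = 1273788 W
Convert to kW: 1273788 / 1000 = 1273.788 kW

1273.788 kW


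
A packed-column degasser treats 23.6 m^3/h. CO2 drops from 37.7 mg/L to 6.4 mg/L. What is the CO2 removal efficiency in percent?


CO2_out / CO2_in = 6.4 / 37.7 = 0.16976127
Fraction remaining = 0.16976127
efficiency = (1 - 0.16976127) * 100 = 83.0239 %

83.0239 %


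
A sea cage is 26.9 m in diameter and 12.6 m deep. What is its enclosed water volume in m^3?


r = d/2 = 26.9/2 = 13.45 m
Base area = pi*r^2 = pi*13.45^2 = 568.32197 m^2
Volume = 568.32197 * 12.6 = 7160.86 m^3

7160.86 m^3


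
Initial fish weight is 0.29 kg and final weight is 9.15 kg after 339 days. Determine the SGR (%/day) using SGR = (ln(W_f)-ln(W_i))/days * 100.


ln(W_f) = ln(9.15) = 2.2137539
ln(W_i) = ln(0.29) = -1.2378744
ln(W_f) - ln(W_i) = 2.2137539 - -1.2378744 = 3.4516283
SGR = 3.4516283 / 339 * 100 = 1.01818 %/day

1.01818 %/day


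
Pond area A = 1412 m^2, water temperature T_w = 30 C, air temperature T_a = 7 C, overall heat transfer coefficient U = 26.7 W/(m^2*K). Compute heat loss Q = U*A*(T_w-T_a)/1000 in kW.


Temperature difference dT = 30 - 7 = 23 K
Heat loss (W) = U * A * dT = 26.7 * 1412 * 23 = 867109.2 W
Convert to kW: 867109.2 / 1000 = 867.1092 kW

867.1092 kW


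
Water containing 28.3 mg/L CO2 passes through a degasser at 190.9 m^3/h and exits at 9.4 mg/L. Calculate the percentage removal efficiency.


CO2_out / CO2_in = 9.4 / 28.3 = 0.33215548
Fraction remaining = 0.33215548
efficiency = (1 - 0.33215548) * 100 = 66.7845 %

66.7845 %


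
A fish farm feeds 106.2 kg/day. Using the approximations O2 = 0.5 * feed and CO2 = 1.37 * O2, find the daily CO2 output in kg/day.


O2 = 106.2 * 0.5 = 53.1
CO2 = 53.1 * 1.37 = 72.747

72.747 kg/day


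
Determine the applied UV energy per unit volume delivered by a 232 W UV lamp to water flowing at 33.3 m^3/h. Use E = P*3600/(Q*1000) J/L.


Energy delivered per hour = 232 W * 3600 s = 835200 J/h
Volume treated per hour = 33.3 m^3/h * 1000 = 33300 L/h
dose = 835200 / 33300 = 25.0811 J/L

25.0811 J/L


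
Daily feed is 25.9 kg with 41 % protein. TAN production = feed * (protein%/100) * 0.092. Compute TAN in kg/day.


Protein in feed = 25.9 * 41/100 = 10.619 kg/day
TAN = protein * 0.092 = 10.619 * 0.092 = 0.976948 kg/day

0.976948 kg/day


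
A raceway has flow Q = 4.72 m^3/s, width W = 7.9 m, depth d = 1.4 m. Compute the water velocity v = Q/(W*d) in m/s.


Cross-sectional area = W * d = 7.9 * 1.4 = 11.06 m^2
Velocity = Q / A = 4.72 / 11.06 = 0.426763 m/s

0.426763 m/s


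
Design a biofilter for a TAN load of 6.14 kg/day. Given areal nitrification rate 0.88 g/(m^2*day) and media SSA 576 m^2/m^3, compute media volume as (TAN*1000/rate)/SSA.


A = 6.14*1000 / 0.88 = 6977.2727 m^2
V = 6977.2727 / 576 = 12.1133

12.1133 m^3


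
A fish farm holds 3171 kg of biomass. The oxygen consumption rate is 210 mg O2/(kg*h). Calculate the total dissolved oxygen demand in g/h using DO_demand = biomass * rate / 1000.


Total O2 consumption (mg/h) = 3171 kg * 210 mg/(kg*h) = 665910 mg/h
Convert to g/h: 665910 / 1000 = 665.91 g/h

665.91 g/h


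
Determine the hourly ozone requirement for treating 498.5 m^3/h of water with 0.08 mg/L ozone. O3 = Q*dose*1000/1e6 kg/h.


O3 demand (mg/h) = Q * dose * 1000 = 498.5 * 0.08 * 1000 = 39880 mg/h
Convert mg to kg: 39880 / 1e6 = 0.03988 kg/h

0.03988 kg/h


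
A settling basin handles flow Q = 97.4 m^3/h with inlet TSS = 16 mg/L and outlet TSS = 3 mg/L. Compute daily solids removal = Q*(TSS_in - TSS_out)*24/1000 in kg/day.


Concentration drop: TSS_in - TSS_out = 16 - 3 = 13 mg/L
Hourly solids removed = Q * dTSS = 97.4 m^3/h * 13 mg/L = 1266.2 g/h  (m^3/h * mg/L = g/h)
Daily solids removed = 1266.2 * 24 = 30388.8 g/day
Convert g to kg: 30388.8 / 1000 = 30.3888 kg/day

30.3888 kg/day


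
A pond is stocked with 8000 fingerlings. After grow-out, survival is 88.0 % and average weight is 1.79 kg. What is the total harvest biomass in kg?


Survivors = 8000 * 88.0/100 = 7040 fish
Harvest biomass = survivors * W_f = 7040 * 1.79 = 12601.6 kg

12601.6 kg


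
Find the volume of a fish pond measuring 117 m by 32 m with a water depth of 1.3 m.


Base area = L * W = 117 * 32 = 3744 m^2
Volume = area * depth = 3744 * 1.3 = 4867.2 m^3

4867.2 m^3


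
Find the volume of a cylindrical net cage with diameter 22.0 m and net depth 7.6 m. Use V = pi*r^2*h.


r = d/2 = 22.0/2 = 11 m
Base area = pi*r^2 = pi*11^2 = 380.13271 m^2
Volume = 380.13271 * 7.6 = 2889.01 m^3

2889.01 m^3


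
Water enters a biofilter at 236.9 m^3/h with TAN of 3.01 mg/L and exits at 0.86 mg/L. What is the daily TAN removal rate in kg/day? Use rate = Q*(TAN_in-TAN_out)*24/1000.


Concentration drop: TAN_in - TAN_out = 3.01 - 0.86 = 2.15 mg/L
Hourly TAN removed = Q * dTAN = 236.9 m^3/h * 2.15 mg/L = 509.335 g/h  (m^3/h * mg/L = g/h)
Daily TAN removed = 509.335 * 24 = 12224.04 g/day
Convert to kg/day: 12224.04 / 1000 = 12.22404 kg/day

12.22404 kg/day


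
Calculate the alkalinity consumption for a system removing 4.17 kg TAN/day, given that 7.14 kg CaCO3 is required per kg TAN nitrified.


Alkalinity factor: 7.14 kg CaCO3 consumed per kg TAN nitrified
alk = 4.17 kg TAN * 7.14 = 29.7738 kg CaCO3/day

29.7738 kg CaCO3/day


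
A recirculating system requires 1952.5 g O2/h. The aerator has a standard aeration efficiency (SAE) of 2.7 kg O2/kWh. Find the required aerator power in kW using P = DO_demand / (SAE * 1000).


SAE in g O2/kWh = 2.7 * 1000 = 2700 g/kWh
P = DO_demand / SAE_g = 1952.5 / 2700 = 0.723148 kW

0.723148 kW


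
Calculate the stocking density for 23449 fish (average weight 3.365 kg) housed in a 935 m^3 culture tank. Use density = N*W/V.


Total biomass = 23449 fish * 3.365 kg = 78905.885 kg
Density = total biomass / volume = 78905.885 / 935 = 84.3913 kg/m^3

84.3913 kg/m^3


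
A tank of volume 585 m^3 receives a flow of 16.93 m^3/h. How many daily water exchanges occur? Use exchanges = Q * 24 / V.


Daily flow volume = 16.93 m^3/h * 24 h = 406.32 m^3/day
Exchanges = daily flow / tank volume = 406.32 / 585 = 0.694564 exchanges/day

0.694564 exchanges/day


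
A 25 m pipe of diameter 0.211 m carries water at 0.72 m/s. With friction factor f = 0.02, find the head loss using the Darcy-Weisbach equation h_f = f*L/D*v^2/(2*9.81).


v^2 = 0.72^2 = 0.5184 m^2/s^2
L/D = 25/0.211 = 118.48341
h_f = f*(L/D)*v^2/(2g) = 0.02 * 118.48341 * 0.5184 / 19.62 = 0.0626114 m

0.0626114 m


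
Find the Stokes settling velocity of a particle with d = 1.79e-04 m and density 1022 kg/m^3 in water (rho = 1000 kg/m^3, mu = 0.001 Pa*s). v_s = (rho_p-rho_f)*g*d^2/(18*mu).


Density difference: rho_p - rho_f = 1022 - 1000 = 22 kg/m^3
d^2 = (1.79e-04)^2 = 3.2041e-08 m^2
Numerator = (rho_p - rho_f) * g * d^2 = 22 * 9.81 * 3.2041e-08 = 6.9150886e-06
Denominator = 18 * mu = 18 * 0.001 = 0.018
v_s = 6.9150886e-06 / 0.018 = 3.84172e-04 m/s
Check: Re = rho_f * v_s * d / mu = 1000 * 3.84172e-04 * 1.79e-04 / 0.001 = 0.0688 < 1, so Stokes' law applies.

3.84172e-04 m/s


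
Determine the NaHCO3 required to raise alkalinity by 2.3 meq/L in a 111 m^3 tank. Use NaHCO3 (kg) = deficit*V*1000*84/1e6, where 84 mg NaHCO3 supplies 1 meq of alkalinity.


Tank volume in L = 111 m^3 * 1000 = 111000 L
Total meq required = 2.3 meq/L * 111000 L = 255300 meq
NaHCO3 mass = 255300 meq * 84 mg/meq / 1e6 = 21.4452 kg

21.4452 kg


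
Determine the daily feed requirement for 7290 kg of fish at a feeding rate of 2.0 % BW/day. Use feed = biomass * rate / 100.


Feeding rate fraction = 2.0% / 100 = 0.02
Daily feed = 7290 kg * 0.02 = 145.8 kg/day

145.8 kg/day


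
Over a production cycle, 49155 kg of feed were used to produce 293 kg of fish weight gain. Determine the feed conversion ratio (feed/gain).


FCR = feed consumed / weight gained
FCR = 49155 kg / 293 kg = 167.765

167.765


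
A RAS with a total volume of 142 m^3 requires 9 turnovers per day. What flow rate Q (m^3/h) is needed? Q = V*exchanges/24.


Daily recirculation volume = 142 m^3 * 9 = 1278 m^3/day
Flow rate Q = daily volume / 24 h = 1278 / 24 = 53.25 m^3/h

53.25 m^3/h


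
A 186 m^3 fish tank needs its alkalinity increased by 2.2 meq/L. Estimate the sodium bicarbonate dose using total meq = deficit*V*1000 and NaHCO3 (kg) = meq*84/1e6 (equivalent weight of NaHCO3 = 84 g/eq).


Tank volume in L = 186 m^3 * 1000 = 186000 L
Total meq required = 2.2 meq/L * 186000 L = 409200 meq
NaHCO3 mass = 409200 meq * 84 mg/meq / 1e6 = 34.3728 kg

34.3728 kg


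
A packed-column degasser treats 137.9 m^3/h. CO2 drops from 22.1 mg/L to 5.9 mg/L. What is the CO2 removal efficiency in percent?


CO2_out / CO2_in = 5.9 / 22.1 = 0.26696833
Fraction remaining = 0.26696833
efficiency = (1 - 0.26696833) * 100 = 73.3032 %

73.3032 %


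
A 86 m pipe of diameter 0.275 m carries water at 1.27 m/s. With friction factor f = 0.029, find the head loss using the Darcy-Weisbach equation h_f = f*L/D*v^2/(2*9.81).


v^2 = 1.27^2 = 1.6129 m^2/s^2
L/D = 86/0.275 = 312.72727
h_f = f*(L/D)*v^2/(2g) = 0.029 * 312.72727 * 1.6129 / 19.62 = 0.745542 m

0.745542 m


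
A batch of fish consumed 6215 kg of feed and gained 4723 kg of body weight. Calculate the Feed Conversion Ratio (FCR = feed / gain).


FCR = feed consumed / weight gained
FCR = 6215 kg / 4723 kg = 1.3159

1.3159


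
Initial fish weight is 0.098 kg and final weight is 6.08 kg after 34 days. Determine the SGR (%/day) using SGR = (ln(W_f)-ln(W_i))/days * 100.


ln(W_f) = ln(6.08) = 1.8050047
ln(W_i) = ln(0.098) = -2.3227878
ln(W_f) - ln(W_i) = 1.8050047 - -2.3227878 = 4.1277925
SGR = 4.1277925 / 34 * 100 = 12.1406 %/day

12.1406 %/day


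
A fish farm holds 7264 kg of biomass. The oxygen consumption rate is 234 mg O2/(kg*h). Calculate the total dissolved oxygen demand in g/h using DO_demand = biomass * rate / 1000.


Total O2 consumption (mg/h) = 7264 kg * 234 mg/(kg*h) = 1699776 mg/h
Convert to g/h: 1699776 / 1000 = 1699.776 g/h

1699.776 g/h


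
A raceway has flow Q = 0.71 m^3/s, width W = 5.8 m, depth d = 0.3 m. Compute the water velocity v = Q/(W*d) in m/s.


Cross-sectional area = W * d = 5.8 * 0.3 = 1.74 m^2
Velocity = Q / A = 0.71 / 1.74 = 0.408046 m/s

0.408046 m/s


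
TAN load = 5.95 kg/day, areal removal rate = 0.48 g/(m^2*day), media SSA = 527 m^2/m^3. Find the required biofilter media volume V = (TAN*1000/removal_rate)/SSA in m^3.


A = 5.95*1000 / 0.48 = 12395.833 m^2
V = 12395.833 / 527 = 23.5215

23.5215 m^3


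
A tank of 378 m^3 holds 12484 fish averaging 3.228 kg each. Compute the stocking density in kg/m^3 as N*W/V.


Total biomass = 12484 fish * 3.228 kg = 40298.352 kg
Density = total biomass / volume = 40298.352 / 378 = 106.609 kg/m^3

106.609 kg/m^3


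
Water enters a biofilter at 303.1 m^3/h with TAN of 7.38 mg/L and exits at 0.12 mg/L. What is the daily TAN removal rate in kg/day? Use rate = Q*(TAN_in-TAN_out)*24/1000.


Concentration drop: TAN_in - TAN_out = 7.38 - 0.12 = 7.26 mg/L
Hourly TAN removed = Q * dTAN = 303.1 m^3/h * 7.26 mg/L = 2200.506 g/h  (m^3/h * mg/L = g/h)
Daily TAN removed = 2200.506 * 24 = 52812.144 g/day
Convert to kg/day: 52812.144 / 1000 = 52.812144 kg/day

52.812144 kg/day


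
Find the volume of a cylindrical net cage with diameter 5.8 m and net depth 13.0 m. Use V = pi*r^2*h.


r = d/2 = 5.8/2 = 2.9 m
Base area = pi*r^2 = pi*2.9^2 = 26.420794 m^2
Volume = 26.420794 * 13.0 = 343.47 m^3

343.47 m^3


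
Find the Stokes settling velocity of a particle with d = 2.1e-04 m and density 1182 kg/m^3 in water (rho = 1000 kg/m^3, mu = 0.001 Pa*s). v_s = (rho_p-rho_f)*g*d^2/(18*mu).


Density difference: rho_p - rho_f = 1182 - 1000 = 182 kg/m^3
d^2 = (2.1e-04)^2 = 4.41e-08 m^2
Numerator = (rho_p - rho_f) * g * d^2 = 182 * 9.81 * 4.41e-08 = 7.8737022e-05
Denominator = 18 * mu = 18 * 0.001 = 0.018
v_s = 7.8737022e-05 / 0.018 = 0.00437428 m/s
Check: Re = rho_f * v_s * d / mu = 1000 * 0.00437428 * 2.1e-04 / 0.001 = 0.919 < 1, so Stokes' law applies.

0.00437428 m/s


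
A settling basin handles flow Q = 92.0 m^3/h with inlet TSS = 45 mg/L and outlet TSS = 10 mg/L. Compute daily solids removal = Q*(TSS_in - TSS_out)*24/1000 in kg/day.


Concentration drop: TSS_in - TSS_out = 45 - 10 = 35 mg/L
Hourly solids removed = Q * dTSS = 92.0 m^3/h * 35 mg/L = 3220 g/h  (m^3/h * mg/L = g/h)
Daily solids removed = 3220 * 24 = 77280 g/day
Convert g to kg: 77280 / 1000 = 77.28 kg/day

77.28 kg/day


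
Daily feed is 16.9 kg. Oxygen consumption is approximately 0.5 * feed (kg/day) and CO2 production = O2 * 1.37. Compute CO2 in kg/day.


O2 = 16.9 * 0.5 = 8.45
CO2 = 8.45 * 1.37 = 11.5765

11.5765 kg/day


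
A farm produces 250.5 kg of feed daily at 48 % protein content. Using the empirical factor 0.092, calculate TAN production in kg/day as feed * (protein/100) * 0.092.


Protein in feed = 250.5 * 48/100 = 120.24 kg/day
TAN = protein * 0.092 = 120.24 * 0.092 = 11.06208 kg/day

11.06208 kg/day


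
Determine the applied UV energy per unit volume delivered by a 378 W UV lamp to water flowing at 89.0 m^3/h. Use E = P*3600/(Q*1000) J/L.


Energy delivered per hour = 378 W * 3600 s = 1360800 J/h
Volume treated per hour = 89.0 m^3/h * 1000 = 89000 L/h
dose = 1360800 / 89000 = 15.2899 J/L

15.2899 J/L


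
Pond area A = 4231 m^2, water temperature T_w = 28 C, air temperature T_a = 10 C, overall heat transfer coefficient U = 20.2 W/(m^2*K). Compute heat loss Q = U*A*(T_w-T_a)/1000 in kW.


Temperature difference dT = 28 - 10 = 18 K
Heat loss (W) = U * A * dT = 20.2 * 4231 * 18 = 1538391.6 W
Convert to kW: 1538391.6 / 1000 = 1538.3916 kW

1538.3916 kW


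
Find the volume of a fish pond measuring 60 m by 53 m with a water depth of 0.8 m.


Base area = L * W = 60 * 53 = 3180 m^2
Volume = area * depth = 3180 * 0.8 = 2544 m^3

2544 m^3


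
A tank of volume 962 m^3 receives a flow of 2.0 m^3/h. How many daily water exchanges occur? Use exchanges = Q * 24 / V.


Daily flow volume = 2.0 m^3/h * 24 h = 48 m^3/day
Exchanges = daily flow / tank volume = 48 / 962 = 0.049896 exchanges/day

0.049896 exchanges/day


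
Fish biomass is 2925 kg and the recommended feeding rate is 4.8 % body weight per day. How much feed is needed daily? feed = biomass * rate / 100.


Feeding rate fraction = 4.8% / 100 = 0.048
Daily feed = 2925 kg * 0.048 = 140.4 kg/day

140.4 kg/day


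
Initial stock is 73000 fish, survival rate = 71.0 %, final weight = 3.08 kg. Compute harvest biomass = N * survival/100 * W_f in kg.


Survivors = 73000 * 71.0/100 = 51830 fish
Harvest biomass = survivors * W_f = 51830 * 3.08 = 159636.4 kg

159636.4 kg


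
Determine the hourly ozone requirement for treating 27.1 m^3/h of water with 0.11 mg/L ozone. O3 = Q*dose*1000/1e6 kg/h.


O3 demand (mg/h) = Q * dose * 1000 = 27.1 * 0.11 * 1000 = 2981 mg/h
Convert mg to kg: 2981 / 1e6 = 0.002981 kg/h

0.002981 kg/h


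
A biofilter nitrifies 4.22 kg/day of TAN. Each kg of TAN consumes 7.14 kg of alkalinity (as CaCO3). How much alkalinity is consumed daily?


Alkalinity factor: 7.14 kg CaCO3 consumed per kg TAN nitrified
alk = 4.22 kg TAN * 7.14 = 30.1308 kg CaCO3/day

30.1308 kg CaCO3/day


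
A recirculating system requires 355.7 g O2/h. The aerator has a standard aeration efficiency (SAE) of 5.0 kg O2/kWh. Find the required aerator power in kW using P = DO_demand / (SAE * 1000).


SAE in g O2/kWh = 5.0 * 1000 = 5000 g/kWh
P = DO_demand / SAE_g = 355.7 / 5000 = 0.07114 kW

0.07114 kW


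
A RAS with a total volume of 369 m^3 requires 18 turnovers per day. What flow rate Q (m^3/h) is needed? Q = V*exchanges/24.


Daily recirculation volume = 369 m^3 * 18 = 6642 m^3/day
Flow rate Q = daily volume / 24 h = 6642 / 24 = 276.75 m^3/h

276.75 m^3/h


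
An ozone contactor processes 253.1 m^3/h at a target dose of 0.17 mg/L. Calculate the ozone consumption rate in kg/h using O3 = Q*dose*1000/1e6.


O3 demand (mg/h) = Q * dose * 1000 = 253.1 * 0.17 * 1000 = 43027 mg/h
Convert mg to kg: 43027 / 1e6 = 0.043027 kg/h

0.043027 kg/h


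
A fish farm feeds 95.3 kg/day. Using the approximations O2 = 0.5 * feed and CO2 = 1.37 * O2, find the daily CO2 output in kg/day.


O2 = 95.3 * 0.5 = 47.65
CO2 = 47.65 * 1.37 = 65.2805

65.2805 kg/day


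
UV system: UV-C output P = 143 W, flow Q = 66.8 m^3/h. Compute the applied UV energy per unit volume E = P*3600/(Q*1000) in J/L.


Energy delivered per hour = 143 W * 3600 s = 514800 J/h
Volume treated per hour = 66.8 m^3/h * 1000 = 66800 L/h
dose = 514800 / 66800 = 7.70659 J/L

7.70659 J/L


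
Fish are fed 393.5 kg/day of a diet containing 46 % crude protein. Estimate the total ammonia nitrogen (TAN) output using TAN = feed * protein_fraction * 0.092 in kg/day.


Protein in feed = 393.5 * 46/100 = 181.01 kg/day
TAN = protein * 0.092 = 181.01 * 0.092 = 16.65292 kg/day

16.65292 kg/day


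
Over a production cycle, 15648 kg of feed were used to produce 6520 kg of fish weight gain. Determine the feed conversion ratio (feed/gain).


FCR = feed consumed / weight gained
FCR = 15648 kg / 6520 kg = 2.4

2.4


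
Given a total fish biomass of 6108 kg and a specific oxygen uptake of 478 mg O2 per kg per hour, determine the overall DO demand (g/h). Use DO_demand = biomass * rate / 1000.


Total O2 consumption (mg/h) = 6108 kg * 478 mg/(kg*h) = 2919624 mg/h
Convert to g/h: 2919624 / 1000 = 2919.624 g/h

2919.624 g/h


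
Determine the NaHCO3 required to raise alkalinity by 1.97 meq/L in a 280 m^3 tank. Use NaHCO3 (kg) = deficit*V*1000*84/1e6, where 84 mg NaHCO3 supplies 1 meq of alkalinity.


Tank volume in L = 280 m^3 * 1000 = 280000 L
Total meq required = 1.97 meq/L * 280000 L = 551600 meq
NaHCO3 mass = 551600 meq * 84 mg/meq / 1e6 = 46.3344 kg

46.3344 kg


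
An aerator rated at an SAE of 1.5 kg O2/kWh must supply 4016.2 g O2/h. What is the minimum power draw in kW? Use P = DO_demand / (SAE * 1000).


SAE in g O2/kWh = 1.5 * 1000 = 1500 g/kWh
P = DO_demand / SAE_g = 4016.2 / 1500 = 2.67747 kW

2.67747 kW


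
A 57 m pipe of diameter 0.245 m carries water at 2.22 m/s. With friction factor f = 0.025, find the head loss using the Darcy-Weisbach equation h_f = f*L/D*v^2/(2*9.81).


v^2 = 2.22^2 = 4.9284 m^2/s^2
L/D = 57/0.245 = 232.65306
h_f = f*(L/D)*v^2/(2g) = 0.025 * 232.65306 * 4.9284 / 19.62 = 1.46102 m

1.46102 m


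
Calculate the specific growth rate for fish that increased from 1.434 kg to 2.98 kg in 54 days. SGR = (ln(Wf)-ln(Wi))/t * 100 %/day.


ln(W_f) = ln(2.98) = 1.0919233
ln(W_i) = ln(1.434) = 0.36046774
ln(W_f) - ln(W_i) = 1.0919233 - 0.36046774 = 0.73145556
SGR = 0.73145556 / 54 * 100 = 1.35455 %/day

1.35455 %/day


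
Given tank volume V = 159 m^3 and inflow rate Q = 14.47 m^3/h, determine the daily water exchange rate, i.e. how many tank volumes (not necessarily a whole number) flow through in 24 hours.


Daily flow volume = 14.47 m^3/h * 24 h = 347.28 m^3/day
Exchanges = daily flow / tank volume = 347.28 / 159 = 2.18415 exchanges/day

2.18415 exchanges/day


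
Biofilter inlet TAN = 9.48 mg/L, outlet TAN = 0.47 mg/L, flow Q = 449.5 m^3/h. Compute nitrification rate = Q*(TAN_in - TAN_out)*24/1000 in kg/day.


Concentration drop: TAN_in - TAN_out = 9.48 - 0.47 = 9.01 mg/L
Hourly TAN removed = Q * dTAN = 449.5 m^3/h * 9.01 mg/L = 4049.995 g/h  (m^3/h * mg/L = g/h)
Daily TAN removed = 4049.995 * 24 = 97199.88 g/day
Convert to kg/day: 97199.88 / 1000 = 97.19988 kg/day

97.19988 kg/day


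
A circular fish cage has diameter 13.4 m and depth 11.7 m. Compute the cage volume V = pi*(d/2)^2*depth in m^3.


r = d/2 = 13.4/2 = 6.7 m
Base area = pi*r^2 = pi*6.7^2 = 141.02609 m^2
Volume = 141.02609 * 11.7 = 1650.01 m^3

1650.01 m^3


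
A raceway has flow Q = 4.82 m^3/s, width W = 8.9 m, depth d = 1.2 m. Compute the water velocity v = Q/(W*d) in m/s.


Cross-sectional area = W * d = 8.9 * 1.2 = 10.68 m^2
Velocity = Q / A = 4.82 / 10.68 = 0.451311 m/s

0.451311 m/s
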